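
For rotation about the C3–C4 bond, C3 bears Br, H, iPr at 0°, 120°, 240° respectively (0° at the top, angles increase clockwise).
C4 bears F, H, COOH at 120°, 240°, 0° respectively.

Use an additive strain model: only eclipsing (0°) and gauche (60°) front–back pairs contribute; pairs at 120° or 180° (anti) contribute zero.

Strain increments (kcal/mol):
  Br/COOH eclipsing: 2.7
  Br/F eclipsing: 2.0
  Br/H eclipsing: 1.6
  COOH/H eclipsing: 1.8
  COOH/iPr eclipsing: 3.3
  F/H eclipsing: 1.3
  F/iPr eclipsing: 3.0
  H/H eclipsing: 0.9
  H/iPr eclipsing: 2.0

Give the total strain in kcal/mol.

This conformer (eclipsed): Br–COOH eclipsed, H–F eclipsed, iPr–H eclipsed; 2.7 + 1.3 + 2.0 = 6.0 kcal/mol.

6.0 kcal/mol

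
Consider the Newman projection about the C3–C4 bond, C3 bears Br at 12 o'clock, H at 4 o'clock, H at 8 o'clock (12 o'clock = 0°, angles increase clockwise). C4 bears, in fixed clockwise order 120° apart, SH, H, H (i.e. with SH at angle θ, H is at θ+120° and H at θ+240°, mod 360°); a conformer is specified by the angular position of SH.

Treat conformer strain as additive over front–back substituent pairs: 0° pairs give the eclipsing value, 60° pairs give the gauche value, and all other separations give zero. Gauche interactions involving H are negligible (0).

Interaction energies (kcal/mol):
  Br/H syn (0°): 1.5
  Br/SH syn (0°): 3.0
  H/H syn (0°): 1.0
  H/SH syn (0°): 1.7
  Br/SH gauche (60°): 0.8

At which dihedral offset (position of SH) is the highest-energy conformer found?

SH at 0° (eclipsed): Br(0°)/SH(0°) eclipsed 3.0; H(120°)/H(120°) eclipsed 1.0; H(240°)/H(240°) eclipsed 1.0 → 5.0 kcal/mol.
SH at 60° (staggered): Br(0°)/SH(60°) gauche 0.8 → 0.8 kcal/mol.
SH at 120° (eclipsed): Br(0°)/H(0°) eclipsed 1.5; H(120°)/SH(120°) eclipsed 1.7; H(240°)/H(240°) eclipsed 1.0 → 4.2 kcal/mol.
SH at 180° (staggered): no non-H gauche contacts → 0.0 kcal/mol.
SH at 240° (eclipsed): Br(0°)/H(0°) eclipsed 1.5; H(120°)/H(120°) eclipsed 1.0; H(240°)/SH(240°) eclipsed 1.7 → 4.2 kcal/mol.
SH at 300° (staggered): Br(0°)/SH(300°) gauche 0.8 → 0.8 kcal/mol.
The maximum (5.0 kcal/mol) occurs with SH at 0°.

0°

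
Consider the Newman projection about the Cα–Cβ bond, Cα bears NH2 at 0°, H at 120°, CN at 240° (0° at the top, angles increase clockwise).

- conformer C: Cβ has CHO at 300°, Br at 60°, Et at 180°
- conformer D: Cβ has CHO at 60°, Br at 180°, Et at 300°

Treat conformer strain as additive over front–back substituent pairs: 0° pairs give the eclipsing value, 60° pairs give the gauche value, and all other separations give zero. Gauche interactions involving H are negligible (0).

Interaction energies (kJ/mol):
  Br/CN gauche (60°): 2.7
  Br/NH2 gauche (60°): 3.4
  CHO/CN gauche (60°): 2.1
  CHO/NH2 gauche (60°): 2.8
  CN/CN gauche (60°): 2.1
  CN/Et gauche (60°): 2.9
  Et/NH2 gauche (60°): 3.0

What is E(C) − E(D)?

-0.2 kJ/mol

C is staggered. NH2 at 0° is gauche with CHO at 300° (2.8); NH2 at 0° is gauche with Br at 60° (3.4); CN at 240° is gauche with CHO at 300° (2.1); CN at 240° is gauche with Et at 180° (2.9). Total 11.2 kJ/mol.
D is staggered. NH2 at 0° is gauche with CHO at 60° (2.8); NH2 at 0° is gauche with Et at 300° (3.0); CN at 240° is gauche with Br at 180° (2.7); CN at 240° is gauche with Et at 300° (2.9). Total 11.4 kJ/mol.
E(C) − E(D) = 11.2 − 11.4 = -0.2 kJ/mol.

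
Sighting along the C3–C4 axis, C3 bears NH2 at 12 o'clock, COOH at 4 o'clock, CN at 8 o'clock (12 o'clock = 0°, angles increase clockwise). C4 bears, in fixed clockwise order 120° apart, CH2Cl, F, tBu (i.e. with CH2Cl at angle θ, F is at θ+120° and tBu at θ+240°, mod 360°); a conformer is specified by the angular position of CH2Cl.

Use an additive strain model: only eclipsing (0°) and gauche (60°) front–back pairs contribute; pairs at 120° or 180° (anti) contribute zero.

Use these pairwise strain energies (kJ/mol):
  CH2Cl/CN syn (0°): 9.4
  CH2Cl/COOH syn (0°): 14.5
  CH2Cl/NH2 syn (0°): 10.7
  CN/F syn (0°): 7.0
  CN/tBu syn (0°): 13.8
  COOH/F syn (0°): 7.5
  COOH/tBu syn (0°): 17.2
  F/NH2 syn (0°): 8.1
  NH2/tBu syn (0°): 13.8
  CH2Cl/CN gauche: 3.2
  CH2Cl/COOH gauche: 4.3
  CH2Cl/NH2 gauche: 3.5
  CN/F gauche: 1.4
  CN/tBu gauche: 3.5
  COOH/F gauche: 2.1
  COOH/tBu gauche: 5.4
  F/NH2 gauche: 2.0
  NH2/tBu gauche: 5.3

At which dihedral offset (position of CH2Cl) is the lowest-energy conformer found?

CH2Cl at 0° (eclipsed): NH2–CH2Cl eclipsed, COOH–F eclipsed, CN–tBu eclipsed; 10.7 + 7.5 + 13.8 = 32.0 kJ/mol.
CH2Cl at 60° (staggered): NH2–CH2Cl gauche, NH2–tBu gauche, COOH–CH2Cl gauche, COOH–F gauche, CN–F gauche, CN–tBu gauche; 3.5 + 5.3 + 4.3 + 2.1 + 1.4 + 3.5 = 20.1 kJ/mol.
CH2Cl at 120° (eclipsed): NH2–tBu eclipsed, COOH–CH2Cl eclipsed, CN–F eclipsed; 13.8 + 14.5 + 7.0 = 35.3 kJ/mol.
CH2Cl at 180° (staggered): NH2–F gauche, NH2–tBu gauche, COOH–CH2Cl gauche, COOH–tBu gauche, CN–CH2Cl gauche, CN–F gauche; 2.0 + 5.3 + 4.3 + 5.4 + 3.2 + 1.4 = 21.6 kJ/mol.
CH2Cl at 240° (eclipsed): NH2–F eclipsed, COOH–tBu eclipsed, CN–CH2Cl eclipsed; 8.1 + 17.2 + 9.4 = 34.7 kJ/mol.
CH2Cl at 300° (staggered): NH2–CH2Cl gauche, NH2–F gauche, COOH–F gauche, COOH–tBu gauche, CN–CH2Cl gauche, CN–tBu gauche; 3.5 + 2.0 + 2.1 + 5.4 + 3.2 + 3.5 = 19.7 kJ/mol.
The minimum (19.7 kJ/mol) occurs with CH2Cl at 300°.

300°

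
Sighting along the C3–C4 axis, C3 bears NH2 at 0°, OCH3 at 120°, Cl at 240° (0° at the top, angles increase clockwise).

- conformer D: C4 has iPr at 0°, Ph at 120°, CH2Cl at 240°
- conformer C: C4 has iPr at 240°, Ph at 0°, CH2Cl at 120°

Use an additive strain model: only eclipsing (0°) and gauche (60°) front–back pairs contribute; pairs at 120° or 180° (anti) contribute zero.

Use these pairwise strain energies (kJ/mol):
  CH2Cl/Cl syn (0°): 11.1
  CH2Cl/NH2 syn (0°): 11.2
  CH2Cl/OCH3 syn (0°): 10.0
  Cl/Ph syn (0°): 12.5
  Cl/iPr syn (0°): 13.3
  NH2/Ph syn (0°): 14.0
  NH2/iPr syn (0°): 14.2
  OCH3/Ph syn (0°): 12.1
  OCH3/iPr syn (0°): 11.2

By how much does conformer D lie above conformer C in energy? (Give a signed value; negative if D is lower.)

+0.1 kJ/mol

D (eclipsed): NH2(0°)/iPr(0°) eclipsed 14.2; OCH3(120°)/Ph(120°) eclipsed 12.1; Cl(240°)/CH2Cl(240°) eclipsed 11.1 → 37.4 kJ/mol.
C (eclipsed): NH2(0°)/Ph(0°) eclipsed 14.0; OCH3(120°)/CH2Cl(120°) eclipsed 10.0; Cl(240°)/iPr(240°) eclipsed 13.3 → 37.3 kJ/mol.
E(D) − E(C) = 37.4 − 37.3 = +0.1 kJ/mol.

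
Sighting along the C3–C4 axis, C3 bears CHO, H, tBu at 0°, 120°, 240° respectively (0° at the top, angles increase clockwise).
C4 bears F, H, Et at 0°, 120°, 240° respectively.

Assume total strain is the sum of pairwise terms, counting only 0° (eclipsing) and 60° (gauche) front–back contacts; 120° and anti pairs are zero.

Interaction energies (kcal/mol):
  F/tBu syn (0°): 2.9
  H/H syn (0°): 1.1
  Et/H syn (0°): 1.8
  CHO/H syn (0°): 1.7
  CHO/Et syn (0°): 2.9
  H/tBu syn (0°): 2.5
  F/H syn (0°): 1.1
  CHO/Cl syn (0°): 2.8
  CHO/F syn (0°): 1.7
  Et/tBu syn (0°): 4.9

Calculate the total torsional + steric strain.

This conformer is eclipsed. CHO at 0° is eclipsed with F at 0° (1.7); H at 120° is eclipsed with H at 120° (1.1); tBu at 240° is eclipsed with Et at 240° (4.9). Total 7.7 kcal/mol.

7.7 kcal/mol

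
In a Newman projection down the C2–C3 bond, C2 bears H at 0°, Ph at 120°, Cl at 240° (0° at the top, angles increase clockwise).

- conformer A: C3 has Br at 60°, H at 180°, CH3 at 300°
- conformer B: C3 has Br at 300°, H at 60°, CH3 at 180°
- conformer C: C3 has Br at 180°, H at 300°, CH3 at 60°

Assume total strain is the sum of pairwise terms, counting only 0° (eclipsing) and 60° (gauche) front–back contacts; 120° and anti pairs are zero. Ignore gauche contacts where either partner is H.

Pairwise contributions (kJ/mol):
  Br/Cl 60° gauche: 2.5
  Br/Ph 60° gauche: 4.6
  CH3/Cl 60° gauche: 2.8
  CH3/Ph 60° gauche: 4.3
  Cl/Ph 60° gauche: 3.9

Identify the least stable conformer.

C

A (staggered): Ph(120°)/Br(60°) gauche 4.6; Cl(240°)/CH3(300°) gauche 2.8 → 7.4 kJ/mol.
B (staggered): Ph(120°)/CH3(180°) gauche 4.3; Cl(240°)/Br(300°) gauche 2.5; Cl(240°)/CH3(180°) gauche 2.8 → 9.6 kJ/mol.
C (staggered): Ph(120°)/Br(180°) gauche 4.6; Ph(120°)/CH3(60°) gauche 4.3; Cl(240°)/Br(180°) gauche 2.5 → 11.4 kJ/mol.
C has the highest total (11.4 kJ/mol).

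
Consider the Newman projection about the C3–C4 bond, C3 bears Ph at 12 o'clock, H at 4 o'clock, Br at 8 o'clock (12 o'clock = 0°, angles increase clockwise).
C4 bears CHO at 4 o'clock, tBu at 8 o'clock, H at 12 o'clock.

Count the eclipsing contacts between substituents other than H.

Non-H eclipsing pairs: Br(240°)/tBu(240°) — 1 interaction.

1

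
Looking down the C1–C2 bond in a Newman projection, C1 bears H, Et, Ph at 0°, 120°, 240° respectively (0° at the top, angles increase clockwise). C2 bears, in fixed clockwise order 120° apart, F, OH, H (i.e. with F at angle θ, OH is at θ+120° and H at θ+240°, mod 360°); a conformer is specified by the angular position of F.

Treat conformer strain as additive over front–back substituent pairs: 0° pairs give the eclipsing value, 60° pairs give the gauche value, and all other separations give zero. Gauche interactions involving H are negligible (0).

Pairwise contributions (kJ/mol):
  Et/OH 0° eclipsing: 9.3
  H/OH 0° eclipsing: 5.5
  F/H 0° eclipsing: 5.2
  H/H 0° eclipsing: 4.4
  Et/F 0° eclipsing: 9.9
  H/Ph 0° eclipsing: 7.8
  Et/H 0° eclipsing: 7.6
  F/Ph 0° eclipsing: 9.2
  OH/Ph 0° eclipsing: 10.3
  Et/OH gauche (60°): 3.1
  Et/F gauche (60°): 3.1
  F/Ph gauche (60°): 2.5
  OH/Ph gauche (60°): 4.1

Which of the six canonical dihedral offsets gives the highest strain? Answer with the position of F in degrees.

120°

F at 0° (eclipsed): H(0°)/F(0°) eclipsed 5.2; Et(120°)/OH(120°) eclipsed 9.3; Ph(240°)/H(240°) eclipsed 7.8 → 22.3 kJ/mol.
F at 60° (staggered): Et(120°)/F(60°) gauche 3.1; Et(120°)/OH(180°) gauche 3.1; Ph(240°)/OH(180°) gauche 4.1 → 10.3 kJ/mol.
F at 120° (eclipsed): H(0°)/H(0°) eclipsed 4.4; Et(120°)/F(120°) eclipsed 9.9; Ph(240°)/OH(240°) eclipsed 10.3 → 24.6 kJ/mol.
F at 180° (staggered): Et(120°)/F(180°) gauche 3.1; Ph(240°)/F(180°) gauche 2.5; Ph(240°)/OH(300°) gauche 4.1 → 9.7 kJ/mol.
F at 240° (eclipsed): H(0°)/OH(0°) eclipsed 5.5; Et(120°)/H(120°) eclipsed 7.6; Ph(240°)/F(240°) eclipsed 9.2 → 22.3 kJ/mol.
F at 300° (staggered): Et(120°)/OH(60°) gauche 3.1; Ph(240°)/F(300°) gauche 2.5 → 5.6 kJ/mol.
The maximum (24.6 kJ/mol) occurs with F at 120°.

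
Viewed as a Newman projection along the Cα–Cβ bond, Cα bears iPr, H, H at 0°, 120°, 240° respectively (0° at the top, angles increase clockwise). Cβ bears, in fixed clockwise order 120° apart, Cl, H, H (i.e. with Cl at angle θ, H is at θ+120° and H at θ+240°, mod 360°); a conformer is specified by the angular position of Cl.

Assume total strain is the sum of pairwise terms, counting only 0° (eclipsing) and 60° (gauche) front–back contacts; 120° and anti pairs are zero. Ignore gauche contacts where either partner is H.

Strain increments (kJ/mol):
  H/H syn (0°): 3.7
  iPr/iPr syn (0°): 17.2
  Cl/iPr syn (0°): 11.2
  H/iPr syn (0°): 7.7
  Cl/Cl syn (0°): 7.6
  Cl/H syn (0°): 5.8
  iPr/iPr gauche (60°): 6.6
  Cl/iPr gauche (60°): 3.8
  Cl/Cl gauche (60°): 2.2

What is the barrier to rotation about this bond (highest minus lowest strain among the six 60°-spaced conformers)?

Cl at 0° (eclipsed): iPr(0°)/Cl(0°) eclipsed 11.2; H(120°)/H(120°) eclipsed 3.7; H(240°)/H(240°) eclipsed 3.7 → 18.6 kJ/mol.
Cl at 60° (staggered): iPr(0°)/Cl(60°) gauche 3.8 → 3.8 kJ/mol.
Cl at 120° (eclipsed): iPr(0°)/H(0°) eclipsed 7.7; H(120°)/Cl(120°) eclipsed 5.8; H(240°)/H(240°) eclipsed 3.7 → 17.2 kJ/mol.
Cl at 180° (staggered): no non-H gauche contacts → 0.0 kJ/mol.
Cl at 240° (eclipsed): iPr(0°)/H(0°) eclipsed 7.7; H(120°)/H(120°) eclipsed 3.7; H(240°)/Cl(240°) eclipsed 5.8 → 17.2 kJ/mol.
Cl at 300° (staggered): iPr(0°)/Cl(300°) gauche 3.8 → 3.8 kJ/mol.
Max at 0° (18.6 kJ/mol), min at 180° (0.0 kJ/mol); barrier = 18.6 kJ/mol.

18.6 kJ/mol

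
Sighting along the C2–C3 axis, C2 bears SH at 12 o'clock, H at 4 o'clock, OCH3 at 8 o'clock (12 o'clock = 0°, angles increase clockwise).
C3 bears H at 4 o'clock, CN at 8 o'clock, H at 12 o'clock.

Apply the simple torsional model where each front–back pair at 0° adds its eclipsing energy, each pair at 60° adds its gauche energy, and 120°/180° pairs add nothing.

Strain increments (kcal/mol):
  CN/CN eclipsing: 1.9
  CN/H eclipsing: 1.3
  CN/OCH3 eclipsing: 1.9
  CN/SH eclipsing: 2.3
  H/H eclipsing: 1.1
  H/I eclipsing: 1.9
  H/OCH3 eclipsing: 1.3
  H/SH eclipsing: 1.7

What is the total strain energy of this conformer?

This conformer (eclipsed): SH–H eclipsed, H–H eclipsed, OCH3–CN eclipsed; 1.7 + 1.1 + 1.9 = 4.7 kcal/mol.

4.7 kcal/mol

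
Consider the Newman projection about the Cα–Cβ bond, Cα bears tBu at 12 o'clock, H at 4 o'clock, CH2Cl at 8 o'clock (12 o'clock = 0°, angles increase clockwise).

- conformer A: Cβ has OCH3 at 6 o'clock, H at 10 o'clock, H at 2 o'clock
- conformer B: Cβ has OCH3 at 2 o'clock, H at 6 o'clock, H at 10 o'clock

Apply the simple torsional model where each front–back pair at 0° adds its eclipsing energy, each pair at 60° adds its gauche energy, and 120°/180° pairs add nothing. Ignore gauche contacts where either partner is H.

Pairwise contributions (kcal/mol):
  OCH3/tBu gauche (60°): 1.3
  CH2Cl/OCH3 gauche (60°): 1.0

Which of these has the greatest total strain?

B

A (staggered): CH2Cl(240°)/OCH3(180°) gauche 1.0 → 1.0 kcal/mol.
B (staggered): tBu(0°)/OCH3(60°) gauche 1.3 → 1.3 kcal/mol.
B has the highest total (1.3 kcal/mol).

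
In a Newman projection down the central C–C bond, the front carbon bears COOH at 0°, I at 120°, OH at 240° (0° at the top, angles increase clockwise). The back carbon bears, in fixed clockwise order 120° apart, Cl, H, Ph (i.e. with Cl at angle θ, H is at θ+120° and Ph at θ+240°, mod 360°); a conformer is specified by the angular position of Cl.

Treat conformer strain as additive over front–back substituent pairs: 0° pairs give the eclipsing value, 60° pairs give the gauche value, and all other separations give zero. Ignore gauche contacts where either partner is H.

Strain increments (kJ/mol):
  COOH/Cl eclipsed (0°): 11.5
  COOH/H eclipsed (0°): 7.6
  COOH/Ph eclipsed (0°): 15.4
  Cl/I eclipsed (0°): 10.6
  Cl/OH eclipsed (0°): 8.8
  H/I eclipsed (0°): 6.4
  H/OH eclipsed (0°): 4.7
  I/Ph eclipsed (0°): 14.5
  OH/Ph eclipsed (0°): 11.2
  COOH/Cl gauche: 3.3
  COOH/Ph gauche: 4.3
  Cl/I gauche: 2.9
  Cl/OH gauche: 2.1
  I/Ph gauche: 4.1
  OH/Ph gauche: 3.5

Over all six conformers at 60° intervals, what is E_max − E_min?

Cl at 0° (eclipsed): COOH(0°)/Cl(0°) eclipsed 11.5; I(120°)/H(120°) eclipsed 6.4; OH(240°)/Ph(240°) eclipsed 11.2 → 29.1 kJ/mol.
Cl at 60° (staggered): COOH(0°)/Cl(60°) gauche 3.3; COOH(0°)/Ph(300°) gauche 4.3; I(120°)/Cl(60°) gauche 2.9; OH(240°)/Ph(300°) gauche 3.5 → 14.0 kJ/mol.
Cl at 120° (eclipsed): COOH(0°)/Ph(0°) eclipsed 15.4; I(120°)/Cl(120°) eclipsed 10.6; OH(240°)/H(240°) eclipsed 4.7 → 30.7 kJ/mol.
Cl at 180° (staggered): COOH(0°)/Ph(60°) gauche 4.3; I(120°)/Cl(180°) gauche 2.9; I(120°)/Ph(60°) gauche 4.1; OH(240°)/Cl(180°) gauche 2.1 → 13.4 kJ/mol.
Cl at 240° (eclipsed): COOH(0°)/H(0°) eclipsed 7.6; I(120°)/Ph(120°) eclipsed 14.5; OH(240°)/Cl(240°) eclipsed 8.8 → 30.9 kJ/mol.
Cl at 300° (staggered): COOH(0°)/Cl(300°) gauche 3.3; I(120°)/Ph(180°) gauche 4.1; OH(240°)/Cl(300°) gauche 2.1; OH(240°)/Ph(180°) gauche 3.5 → 13.0 kJ/mol.
Max at 240° (30.9 kJ/mol), min at 300° (13.0 kJ/mol); barrier = 17.9 kJ/mol.

17.9 kJ/mol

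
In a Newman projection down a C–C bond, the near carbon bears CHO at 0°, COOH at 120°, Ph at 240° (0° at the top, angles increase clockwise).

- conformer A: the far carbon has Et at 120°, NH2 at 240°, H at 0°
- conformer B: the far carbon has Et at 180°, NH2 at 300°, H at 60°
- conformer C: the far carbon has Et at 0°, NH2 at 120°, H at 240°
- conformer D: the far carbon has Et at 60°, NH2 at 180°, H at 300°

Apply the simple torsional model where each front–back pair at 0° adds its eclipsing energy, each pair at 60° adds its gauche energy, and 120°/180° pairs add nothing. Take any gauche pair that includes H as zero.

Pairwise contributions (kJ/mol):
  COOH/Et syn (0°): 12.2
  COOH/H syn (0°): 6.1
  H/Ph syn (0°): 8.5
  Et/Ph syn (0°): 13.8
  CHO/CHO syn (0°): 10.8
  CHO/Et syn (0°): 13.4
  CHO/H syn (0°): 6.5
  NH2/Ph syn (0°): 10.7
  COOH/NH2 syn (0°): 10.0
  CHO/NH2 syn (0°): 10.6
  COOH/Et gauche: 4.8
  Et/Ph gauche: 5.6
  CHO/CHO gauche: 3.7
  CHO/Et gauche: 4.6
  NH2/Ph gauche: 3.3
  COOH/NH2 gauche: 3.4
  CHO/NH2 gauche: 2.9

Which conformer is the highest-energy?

A (eclipsed): CHO(0°)/H(0°) eclipsed 6.5; COOH(120°)/Et(120°) eclipsed 12.2; Ph(240°)/NH2(240°) eclipsed 10.7 → 29.4 kJ/mol.
B (staggered): CHO(0°)/NH2(300°) gauche 2.9; COOH(120°)/Et(180°) gauche 4.8; Ph(240°)/Et(180°) gauche 5.6; Ph(240°)/NH2(300°) gauche 3.3 → 16.6 kJ/mol.
C (eclipsed): CHO(0°)/Et(0°) eclipsed 13.4; COOH(120°)/NH2(120°) eclipsed 10.0; Ph(240°)/H(240°) eclipsed 8.5 → 31.9 kJ/mol.
D (staggered): CHO(0°)/Et(60°) gauche 4.6; COOH(120°)/Et(60°) gauche 4.8; COOH(120°)/NH2(180°) gauche 3.4; Ph(240°)/NH2(180°) gauche 3.3 → 16.1 kJ/mol.
C has the highest total (31.9 kJ/mol).

C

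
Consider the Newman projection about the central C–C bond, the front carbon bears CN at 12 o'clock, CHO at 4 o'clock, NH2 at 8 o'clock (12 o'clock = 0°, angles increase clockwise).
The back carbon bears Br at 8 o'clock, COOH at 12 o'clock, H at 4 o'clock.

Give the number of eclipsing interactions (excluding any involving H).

Non-H eclipsing pairs: CN(0°)/COOH(0°); NH2(240°)/Br(240°) — 2 interactions.

2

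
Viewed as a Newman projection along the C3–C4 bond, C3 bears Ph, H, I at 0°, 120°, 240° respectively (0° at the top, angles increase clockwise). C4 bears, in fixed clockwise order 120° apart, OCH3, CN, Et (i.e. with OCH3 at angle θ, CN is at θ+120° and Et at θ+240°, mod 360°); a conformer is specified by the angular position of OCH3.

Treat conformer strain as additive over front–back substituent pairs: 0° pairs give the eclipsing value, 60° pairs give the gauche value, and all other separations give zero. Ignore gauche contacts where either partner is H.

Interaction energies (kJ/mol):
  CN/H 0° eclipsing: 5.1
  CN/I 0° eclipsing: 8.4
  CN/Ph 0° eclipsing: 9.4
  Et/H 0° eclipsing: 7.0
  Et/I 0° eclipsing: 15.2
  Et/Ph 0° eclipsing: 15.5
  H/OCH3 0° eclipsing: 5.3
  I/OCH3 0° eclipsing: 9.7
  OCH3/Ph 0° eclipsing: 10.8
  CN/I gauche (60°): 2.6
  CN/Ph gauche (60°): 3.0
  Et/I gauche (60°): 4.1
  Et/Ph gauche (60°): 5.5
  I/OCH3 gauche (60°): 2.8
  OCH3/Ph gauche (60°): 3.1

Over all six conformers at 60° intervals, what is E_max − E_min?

OCH3 at 0° (eclipsed): Ph(0°)/OCH3(0°) eclipsed 10.8; H(120°)/CN(120°) eclipsed 5.1; I(240°)/Et(240°) eclipsed 15.2 → 31.1 kJ/mol.
OCH3 at 60° (staggered): Ph(0°)/OCH3(60°) gauche 3.1; Ph(0°)/Et(300°) gauche 5.5; I(240°)/CN(180°) gauche 2.6; I(240°)/Et(300°) gauche 4.1 → 15.3 kJ/mol.
OCH3 at 120° (eclipsed): Ph(0°)/Et(0°) eclipsed 15.5; H(120°)/OCH3(120°) eclipsed 5.3; I(240°)/CN(240°) eclipsed 8.4 → 29.2 kJ/mol.
OCH3 at 180° (staggered): Ph(0°)/CN(300°) gauche 3.0; Ph(0°)/Et(60°) gauche 5.5; I(240°)/OCH3(180°) gauche 2.8; I(240°)/CN(300°) gauche 2.6 → 13.9 kJ/mol.
OCH3 at 240° (eclipsed): Ph(0°)/CN(0°) eclipsed 9.4; H(120°)/Et(120°) eclipsed 7.0; I(240°)/OCH3(240°) eclipsed 9.7 → 26.1 kJ/mol.
OCH3 at 300° (staggered): Ph(0°)/OCH3(300°) gauche 3.1; Ph(0°)/CN(60°) gauche 3.0; I(240°)/OCH3(300°) gauche 2.8; I(240°)/Et(180°) gauche 4.1 → 13.0 kJ/mol.
Max at 0° (31.1 kJ/mol), min at 300° (13.0 kJ/mol); barrier = 18.1 kJ/mol.

18.1 kJ/mol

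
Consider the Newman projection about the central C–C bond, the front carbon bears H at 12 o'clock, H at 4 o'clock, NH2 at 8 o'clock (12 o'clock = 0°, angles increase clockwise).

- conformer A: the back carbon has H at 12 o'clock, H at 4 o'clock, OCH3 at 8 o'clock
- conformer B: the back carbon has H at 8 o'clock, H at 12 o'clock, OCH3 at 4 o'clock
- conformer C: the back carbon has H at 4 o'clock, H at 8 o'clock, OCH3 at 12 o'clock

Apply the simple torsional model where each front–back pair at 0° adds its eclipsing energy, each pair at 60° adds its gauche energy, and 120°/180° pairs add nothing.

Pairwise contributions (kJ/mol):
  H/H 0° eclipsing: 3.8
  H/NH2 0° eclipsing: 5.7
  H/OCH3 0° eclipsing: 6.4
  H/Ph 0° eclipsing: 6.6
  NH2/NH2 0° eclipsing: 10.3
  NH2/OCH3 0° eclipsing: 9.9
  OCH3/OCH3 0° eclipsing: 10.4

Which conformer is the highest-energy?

A

A (eclipsed): H(0°)/H(0°) eclipsed 3.8; H(120°)/H(120°) eclipsed 3.8; NH2(240°)/OCH3(240°) eclipsed 9.9 → 17.5 kJ/mol.
B (eclipsed): H(0°)/H(0°) eclipsed 3.8; H(120°)/OCH3(120°) eclipsed 6.4; NH2(240°)/H(240°) eclipsed 5.7 → 15.9 kJ/mol.
C (eclipsed): H(0°)/OCH3(0°) eclipsed 6.4; H(120°)/H(120°) eclipsed 3.8; NH2(240°)/H(240°) eclipsed 5.7 → 15.9 kJ/mol.
A has the highest total (17.5 kJ/mol).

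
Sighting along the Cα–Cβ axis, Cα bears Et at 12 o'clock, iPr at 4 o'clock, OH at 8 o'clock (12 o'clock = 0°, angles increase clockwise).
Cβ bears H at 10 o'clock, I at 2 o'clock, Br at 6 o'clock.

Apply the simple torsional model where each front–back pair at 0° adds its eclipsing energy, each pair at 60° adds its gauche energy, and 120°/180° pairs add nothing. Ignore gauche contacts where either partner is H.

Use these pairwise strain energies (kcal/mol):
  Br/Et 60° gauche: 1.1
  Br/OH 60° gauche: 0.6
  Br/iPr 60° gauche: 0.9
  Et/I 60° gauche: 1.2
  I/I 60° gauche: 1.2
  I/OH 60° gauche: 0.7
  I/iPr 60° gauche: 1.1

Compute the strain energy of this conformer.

3.8 kcal/mol

This conformer (staggered): Et(0°)/I(60°) gauche 1.2; iPr(120°)/I(60°) gauche 1.1; iPr(120°)/Br(180°) gauche 0.9; OH(240°)/Br(180°) gauche 0.6 → 3.8 kcal/mol.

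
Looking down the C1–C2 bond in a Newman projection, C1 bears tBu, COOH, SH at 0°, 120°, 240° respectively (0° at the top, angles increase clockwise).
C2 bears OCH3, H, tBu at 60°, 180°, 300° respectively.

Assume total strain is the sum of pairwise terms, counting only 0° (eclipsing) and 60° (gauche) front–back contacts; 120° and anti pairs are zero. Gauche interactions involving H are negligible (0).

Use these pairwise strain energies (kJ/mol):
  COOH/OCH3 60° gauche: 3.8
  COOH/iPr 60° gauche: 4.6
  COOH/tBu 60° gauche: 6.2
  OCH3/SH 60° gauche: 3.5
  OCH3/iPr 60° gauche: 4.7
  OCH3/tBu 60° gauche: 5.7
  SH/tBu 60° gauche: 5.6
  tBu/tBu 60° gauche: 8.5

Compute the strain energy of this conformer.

This conformer (staggered): tBu–OCH3 gauche, tBu–tBu gauche, COOH–OCH3 gauche, SH–tBu gauche; 5.7 + 8.5 + 3.8 + 5.6 = 23.6 kJ/mol.

23.6 kJ/mol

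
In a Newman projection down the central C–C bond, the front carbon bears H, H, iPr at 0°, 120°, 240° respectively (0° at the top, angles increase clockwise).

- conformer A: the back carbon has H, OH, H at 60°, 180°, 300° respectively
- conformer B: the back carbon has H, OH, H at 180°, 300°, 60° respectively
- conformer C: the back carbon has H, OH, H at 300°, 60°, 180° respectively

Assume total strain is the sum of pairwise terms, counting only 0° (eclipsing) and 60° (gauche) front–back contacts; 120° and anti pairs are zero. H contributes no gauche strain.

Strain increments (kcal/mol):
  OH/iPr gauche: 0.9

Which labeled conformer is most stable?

A (staggered): iPr(240°)/OH(180°) gauche 0.9 → 0.9 kcal/mol.
B (staggered): iPr(240°)/OH(300°) gauche 0.9 → 0.9 kcal/mol.
C (staggered): no non-H gauche contacts → 0.0 kcal/mol.
C has the lowest total (0.0 kcal/mol).

C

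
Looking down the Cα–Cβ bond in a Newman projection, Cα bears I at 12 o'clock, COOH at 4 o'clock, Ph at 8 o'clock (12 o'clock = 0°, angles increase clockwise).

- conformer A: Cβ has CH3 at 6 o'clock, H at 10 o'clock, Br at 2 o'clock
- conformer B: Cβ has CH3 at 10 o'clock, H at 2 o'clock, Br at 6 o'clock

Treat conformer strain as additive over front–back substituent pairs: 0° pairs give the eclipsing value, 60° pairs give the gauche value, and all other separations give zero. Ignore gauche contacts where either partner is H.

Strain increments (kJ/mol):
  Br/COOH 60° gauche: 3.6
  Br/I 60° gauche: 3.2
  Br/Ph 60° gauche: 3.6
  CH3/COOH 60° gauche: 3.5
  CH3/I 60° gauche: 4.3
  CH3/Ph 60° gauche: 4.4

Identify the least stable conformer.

A (staggered): I(0°)/Br(60°) gauche 3.2; COOH(120°)/CH3(180°) gauche 3.5; COOH(120°)/Br(60°) gauche 3.6; Ph(240°)/CH3(180°) gauche 4.4 → 14.7 kJ/mol.
B (staggered): I(0°)/CH3(300°) gauche 4.3; COOH(120°)/Br(180°) gauche 3.6; Ph(240°)/CH3(300°) gauche 4.4; Ph(240°)/Br(180°) gauche 3.6 → 15.9 kJ/mol.
B has the highest total (15.9 kJ/mol).

B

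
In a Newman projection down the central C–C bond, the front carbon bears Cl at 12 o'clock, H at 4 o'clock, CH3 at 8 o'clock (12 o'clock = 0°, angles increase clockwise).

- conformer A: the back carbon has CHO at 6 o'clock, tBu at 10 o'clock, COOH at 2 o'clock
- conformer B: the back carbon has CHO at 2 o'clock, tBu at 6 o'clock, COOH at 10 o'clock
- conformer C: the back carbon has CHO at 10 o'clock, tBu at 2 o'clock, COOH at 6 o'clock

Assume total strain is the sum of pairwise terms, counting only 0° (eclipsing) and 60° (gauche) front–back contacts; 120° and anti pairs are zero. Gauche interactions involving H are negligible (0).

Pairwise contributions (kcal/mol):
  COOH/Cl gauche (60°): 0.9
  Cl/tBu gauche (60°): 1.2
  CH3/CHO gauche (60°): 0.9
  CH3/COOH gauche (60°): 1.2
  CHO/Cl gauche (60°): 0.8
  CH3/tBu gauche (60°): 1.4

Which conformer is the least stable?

A (staggered): Cl(0°)/tBu(300°) gauche 1.2; Cl(0°)/COOH(60°) gauche 0.9; CH3(240°)/CHO(180°) gauche 0.9; CH3(240°)/tBu(300°) gauche 1.4 → 4.4 kcal/mol.
B (staggered): Cl(0°)/CHO(60°) gauche 0.8; Cl(0°)/COOH(300°) gauche 0.9; CH3(240°)/tBu(180°) gauche 1.4; CH3(240°)/COOH(300°) gauche 1.2 → 4.3 kcal/mol.
C (staggered): Cl(0°)/CHO(300°) gauche 0.8; Cl(0°)/tBu(60°) gauche 1.2; CH3(240°)/CHO(300°) gauche 0.9; CH3(240°)/COOH(180°) gauche 1.2 → 4.1 kcal/mol.
A has the highest total (4.4 kcal/mol).

A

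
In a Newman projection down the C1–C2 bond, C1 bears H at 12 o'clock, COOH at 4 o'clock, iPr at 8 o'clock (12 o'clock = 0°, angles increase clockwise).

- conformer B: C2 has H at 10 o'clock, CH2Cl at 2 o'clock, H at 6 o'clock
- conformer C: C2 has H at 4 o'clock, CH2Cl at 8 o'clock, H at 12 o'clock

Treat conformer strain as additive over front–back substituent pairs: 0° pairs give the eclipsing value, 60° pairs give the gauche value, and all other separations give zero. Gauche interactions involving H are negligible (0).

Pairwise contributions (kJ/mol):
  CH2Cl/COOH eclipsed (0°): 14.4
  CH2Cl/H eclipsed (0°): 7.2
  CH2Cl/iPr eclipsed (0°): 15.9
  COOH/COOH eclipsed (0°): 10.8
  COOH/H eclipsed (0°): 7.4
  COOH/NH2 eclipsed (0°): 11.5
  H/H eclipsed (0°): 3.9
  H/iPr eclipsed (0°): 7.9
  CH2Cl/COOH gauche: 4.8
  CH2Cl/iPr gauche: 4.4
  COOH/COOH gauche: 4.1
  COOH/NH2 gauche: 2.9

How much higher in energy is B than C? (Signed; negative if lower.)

B (staggered): COOH–CH2Cl gauche; 4.8 = 4.8 kJ/mol.
C (eclipsed): H–H eclipsed, COOH–H eclipsed, iPr–CH2Cl eclipsed; 3.9 + 7.4 + 15.9 = 27.2 kJ/mol.
E(B) − E(C) = 4.8 − 27.2 = -22.4 kJ/mol.

-22.4 kJ/mol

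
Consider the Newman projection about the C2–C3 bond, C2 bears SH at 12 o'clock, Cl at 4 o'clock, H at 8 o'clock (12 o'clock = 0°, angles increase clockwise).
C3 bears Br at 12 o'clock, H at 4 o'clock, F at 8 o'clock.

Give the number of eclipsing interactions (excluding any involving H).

Non-H eclipsing pairs: SH(0°)/Br(0°) — 1 interaction.

1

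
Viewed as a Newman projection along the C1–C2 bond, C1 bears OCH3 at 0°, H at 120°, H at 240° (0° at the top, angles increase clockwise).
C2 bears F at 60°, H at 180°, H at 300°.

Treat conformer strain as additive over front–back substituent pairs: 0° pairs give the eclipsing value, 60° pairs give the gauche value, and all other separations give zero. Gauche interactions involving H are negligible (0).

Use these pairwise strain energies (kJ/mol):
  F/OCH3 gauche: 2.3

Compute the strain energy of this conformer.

This conformer (staggered): OCH3–F gauche; 2.3 = 2.3 kJ/mol.

2.3 kJ/mol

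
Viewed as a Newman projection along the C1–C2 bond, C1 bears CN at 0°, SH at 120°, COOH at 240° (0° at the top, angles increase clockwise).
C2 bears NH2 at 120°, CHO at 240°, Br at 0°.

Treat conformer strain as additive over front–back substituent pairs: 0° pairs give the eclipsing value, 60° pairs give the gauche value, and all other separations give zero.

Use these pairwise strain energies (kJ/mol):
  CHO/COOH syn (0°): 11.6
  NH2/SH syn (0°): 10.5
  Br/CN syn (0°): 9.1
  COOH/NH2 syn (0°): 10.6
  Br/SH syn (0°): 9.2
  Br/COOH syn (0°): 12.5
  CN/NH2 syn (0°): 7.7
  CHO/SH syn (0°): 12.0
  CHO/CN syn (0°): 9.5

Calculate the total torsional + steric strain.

31.2 kJ/mol

This conformer (eclipsed): CN(0°)/Br(0°) eclipsed 9.1; SH(120°)/NH2(120°) eclipsed 10.5; COOH(240°)/CHO(240°) eclipsed 11.6 → 31.2 kJ/mol.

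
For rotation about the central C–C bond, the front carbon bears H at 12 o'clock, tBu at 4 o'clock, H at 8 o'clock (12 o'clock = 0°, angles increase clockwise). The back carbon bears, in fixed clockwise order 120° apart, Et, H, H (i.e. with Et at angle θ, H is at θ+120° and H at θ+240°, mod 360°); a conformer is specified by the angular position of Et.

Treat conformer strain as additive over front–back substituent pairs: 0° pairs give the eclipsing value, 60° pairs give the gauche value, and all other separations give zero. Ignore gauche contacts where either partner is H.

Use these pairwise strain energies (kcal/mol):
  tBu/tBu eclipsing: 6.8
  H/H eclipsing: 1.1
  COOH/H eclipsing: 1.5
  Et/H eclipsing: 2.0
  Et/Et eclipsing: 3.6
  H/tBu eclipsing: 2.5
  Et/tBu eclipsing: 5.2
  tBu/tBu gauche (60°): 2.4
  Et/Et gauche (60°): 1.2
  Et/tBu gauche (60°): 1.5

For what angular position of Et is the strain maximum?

120°

Et at 0° (eclipsed): H(0°)/Et(0°) eclipsed 2.0; tBu(120°)/H(120°) eclipsed 2.5; H(240°)/H(240°) eclipsed 1.1 → 5.6 kcal/mol.
Et at 60° (staggered): tBu(120°)/Et(60°) gauche 1.5 → 1.5 kcal/mol.
Et at 120° (eclipsed): H(0°)/H(0°) eclipsed 1.1; tBu(120°)/Et(120°) eclipsed 5.2; H(240°)/H(240°) eclipsed 1.1 → 7.4 kcal/mol.
Et at 180° (staggered): tBu(120°)/Et(180°) gauche 1.5 → 1.5 kcal/mol.
Et at 240° (eclipsed): H(0°)/H(0°) eclipsed 1.1; tBu(120°)/H(120°) eclipsed 2.5; H(240°)/Et(240°) eclipsed 2.0 → 5.6 kcal/mol.
Et at 300° (staggered): no non-H gauche contacts → 0.0 kcal/mol.
The maximum (7.4 kcal/mol) occurs with Et at 120°.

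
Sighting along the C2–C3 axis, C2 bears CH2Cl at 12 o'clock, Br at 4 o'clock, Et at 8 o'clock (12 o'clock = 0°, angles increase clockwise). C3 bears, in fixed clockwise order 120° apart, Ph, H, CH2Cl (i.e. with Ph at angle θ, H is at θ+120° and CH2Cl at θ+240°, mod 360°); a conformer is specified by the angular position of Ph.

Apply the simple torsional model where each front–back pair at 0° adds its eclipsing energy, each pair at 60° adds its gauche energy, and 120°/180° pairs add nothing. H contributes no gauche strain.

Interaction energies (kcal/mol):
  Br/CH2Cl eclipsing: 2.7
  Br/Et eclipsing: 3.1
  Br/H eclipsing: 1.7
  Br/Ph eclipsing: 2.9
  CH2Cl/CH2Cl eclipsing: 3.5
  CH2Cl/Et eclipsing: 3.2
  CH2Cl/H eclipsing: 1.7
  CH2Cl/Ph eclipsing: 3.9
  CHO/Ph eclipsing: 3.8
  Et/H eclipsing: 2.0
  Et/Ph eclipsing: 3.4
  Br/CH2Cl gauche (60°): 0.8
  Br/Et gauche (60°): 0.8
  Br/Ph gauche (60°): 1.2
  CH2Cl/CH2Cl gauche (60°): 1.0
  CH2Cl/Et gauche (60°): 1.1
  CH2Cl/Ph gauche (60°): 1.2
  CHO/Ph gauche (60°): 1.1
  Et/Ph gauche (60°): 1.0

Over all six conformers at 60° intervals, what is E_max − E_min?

4.8 kcal/mol

Ph at 0° (eclipsed): CH2Cl–Ph eclipsed, Br–H eclipsed, Et–CH2Cl eclipsed; 3.9 + 1.7 + 3.2 = 8.8 kcal/mol.
Ph at 60° (staggered): CH2Cl–Ph gauche, CH2Cl–CH2Cl gauche, Br–Ph gauche, Et–CH2Cl gauche; 1.2 + 1.0 + 1.2 + 1.1 = 4.5 kcal/mol.
Ph at 120° (eclipsed): CH2Cl–CH2Cl eclipsed, Br–Ph eclipsed, Et–H eclipsed; 3.5 + 2.9 + 2.0 = 8.4 kcal/mol.
Ph at 180° (staggered): CH2Cl–CH2Cl gauche, Br–Ph gauche, Br–CH2Cl gauche, Et–Ph gauche; 1.0 + 1.2 + 0.8 + 1.0 = 4.0 kcal/mol.
Ph at 240° (eclipsed): CH2Cl–H eclipsed, Br–CH2Cl eclipsed, Et–Ph eclipsed; 1.7 + 2.7 + 3.4 = 7.8 kcal/mol.
Ph at 300° (staggered): CH2Cl–Ph gauche, Br–CH2Cl gauche, Et–Ph gauche, Et–CH2Cl gauche; 1.2 + 0.8 + 1.0 + 1.1 = 4.1 kcal/mol.
Max at 0° (8.8 kcal/mol), min at 180° (4.0 kcal/mol); barrier = 4.8 kcal/mol.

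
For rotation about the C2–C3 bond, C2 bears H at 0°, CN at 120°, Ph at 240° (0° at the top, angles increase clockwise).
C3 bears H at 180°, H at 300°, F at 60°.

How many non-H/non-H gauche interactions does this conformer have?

Non-H gauche pairs: CN(120°)/F(60°) — 1 interaction.

1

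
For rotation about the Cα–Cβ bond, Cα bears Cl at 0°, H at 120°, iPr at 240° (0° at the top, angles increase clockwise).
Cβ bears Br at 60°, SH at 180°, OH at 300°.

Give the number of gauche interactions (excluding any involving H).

4

Non-H gauche pairs: Cl(0°)/Br(60°); Cl(0°)/OH(300°); iPr(240°)/SH(180°); iPr(240°)/OH(300°) — 4 interactions.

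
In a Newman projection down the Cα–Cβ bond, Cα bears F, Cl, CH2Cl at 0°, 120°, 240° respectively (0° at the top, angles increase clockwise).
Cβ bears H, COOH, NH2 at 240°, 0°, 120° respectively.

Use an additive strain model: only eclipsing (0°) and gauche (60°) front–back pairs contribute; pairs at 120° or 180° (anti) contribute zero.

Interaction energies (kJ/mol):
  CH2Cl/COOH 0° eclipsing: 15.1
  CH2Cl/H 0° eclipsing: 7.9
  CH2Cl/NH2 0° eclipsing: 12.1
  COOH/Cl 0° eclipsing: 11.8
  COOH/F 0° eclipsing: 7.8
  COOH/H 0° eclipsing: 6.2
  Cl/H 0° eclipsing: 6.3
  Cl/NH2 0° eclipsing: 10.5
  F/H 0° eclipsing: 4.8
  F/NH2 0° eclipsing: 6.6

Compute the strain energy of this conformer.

26.2 kJ/mol

This conformer (eclipsed): F(0°)/COOH(0°) eclipsed 7.8; Cl(120°)/NH2(120°) eclipsed 10.5; CH2Cl(240°)/H(240°) eclipsed 7.9 → 26.2 kJ/mol.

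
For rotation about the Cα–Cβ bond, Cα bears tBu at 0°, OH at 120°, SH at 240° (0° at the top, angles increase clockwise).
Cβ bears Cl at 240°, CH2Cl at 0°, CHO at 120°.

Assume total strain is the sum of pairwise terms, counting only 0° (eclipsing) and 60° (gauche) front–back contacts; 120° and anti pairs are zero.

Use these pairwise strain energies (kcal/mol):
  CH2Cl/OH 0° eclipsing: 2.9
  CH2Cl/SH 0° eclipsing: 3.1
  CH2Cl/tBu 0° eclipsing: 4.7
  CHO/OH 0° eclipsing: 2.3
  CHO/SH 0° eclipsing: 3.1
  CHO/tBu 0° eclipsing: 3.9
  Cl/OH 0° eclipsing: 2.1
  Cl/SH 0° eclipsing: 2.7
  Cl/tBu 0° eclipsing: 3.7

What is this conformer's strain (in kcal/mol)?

This conformer (eclipsed): tBu(0°)/CH2Cl(0°) eclipsed 4.7; OH(120°)/CHO(120°) eclipsed 2.3; SH(240°)/Cl(240°) eclipsed 2.7 → 9.7 kcal/mol.

9.7 kcal/mol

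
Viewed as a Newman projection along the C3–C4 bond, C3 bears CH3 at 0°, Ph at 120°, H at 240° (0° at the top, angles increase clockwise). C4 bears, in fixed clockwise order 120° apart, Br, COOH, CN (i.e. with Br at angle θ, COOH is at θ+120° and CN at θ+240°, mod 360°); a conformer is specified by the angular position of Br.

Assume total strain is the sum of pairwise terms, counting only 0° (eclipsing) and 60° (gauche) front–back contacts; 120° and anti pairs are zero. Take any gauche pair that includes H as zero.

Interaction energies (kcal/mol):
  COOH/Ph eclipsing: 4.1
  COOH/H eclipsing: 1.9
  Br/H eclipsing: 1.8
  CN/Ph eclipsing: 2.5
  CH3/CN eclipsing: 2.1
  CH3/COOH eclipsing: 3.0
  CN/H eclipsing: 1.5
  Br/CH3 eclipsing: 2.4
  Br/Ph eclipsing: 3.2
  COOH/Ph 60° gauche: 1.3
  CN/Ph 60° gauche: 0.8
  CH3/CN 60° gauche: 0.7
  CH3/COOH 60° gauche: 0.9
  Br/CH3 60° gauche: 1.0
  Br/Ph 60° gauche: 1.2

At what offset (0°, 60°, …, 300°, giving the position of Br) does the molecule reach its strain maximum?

0°

Br at 0° (eclipsed): CH3(0°)/Br(0°) eclipsed 2.4; Ph(120°)/COOH(120°) eclipsed 4.1; H(240°)/CN(240°) eclipsed 1.5 → 8.0 kcal/mol.
Br at 60° (staggered): CH3(0°)/Br(60°) gauche 1.0; CH3(0°)/CN(300°) gauche 0.7; Ph(120°)/Br(60°) gauche 1.2; Ph(120°)/COOH(180°) gauche 1.3 → 4.2 kcal/mol.
Br at 120° (eclipsed): CH3(0°)/CN(0°) eclipsed 2.1; Ph(120°)/Br(120°) eclipsed 3.2; H(240°)/COOH(240°) eclipsed 1.9 → 7.2 kcal/mol.
Br at 180° (staggered): CH3(0°)/COOH(300°) gauche 0.9; CH3(0°)/CN(60°) gauche 0.7; Ph(120°)/Br(180°) gauche 1.2; Ph(120°)/CN(60°) gauche 0.8 → 3.6 kcal/mol.
Br at 240° (eclipsed): CH3(0°)/COOH(0°) eclipsed 3.0; Ph(120°)/CN(120°) eclipsed 2.5; H(240°)/Br(240°) eclipsed 1.8 → 7.3 kcal/mol.
Br at 300° (staggered): CH3(0°)/Br(300°) gauche 1.0; CH3(0°)/COOH(60°) gauche 0.9; Ph(120°)/COOH(60°) gauche 1.3; Ph(120°)/CN(180°) gauche 0.8 → 4.0 kcal/mol.
The maximum (8.0 kcal/mol) occurs with Br at 0°.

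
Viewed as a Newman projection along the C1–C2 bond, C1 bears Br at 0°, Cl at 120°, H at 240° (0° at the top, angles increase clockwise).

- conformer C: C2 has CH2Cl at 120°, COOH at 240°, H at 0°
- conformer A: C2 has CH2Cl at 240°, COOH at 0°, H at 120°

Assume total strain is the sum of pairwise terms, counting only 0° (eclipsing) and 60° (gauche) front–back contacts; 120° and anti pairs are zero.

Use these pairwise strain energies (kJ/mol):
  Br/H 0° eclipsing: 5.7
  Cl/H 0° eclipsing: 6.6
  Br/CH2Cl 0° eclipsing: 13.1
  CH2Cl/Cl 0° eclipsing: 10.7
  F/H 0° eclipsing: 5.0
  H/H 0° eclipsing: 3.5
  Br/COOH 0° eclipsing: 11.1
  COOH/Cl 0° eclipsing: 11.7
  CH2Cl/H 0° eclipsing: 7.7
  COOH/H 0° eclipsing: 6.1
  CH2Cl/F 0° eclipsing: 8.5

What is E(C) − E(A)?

C (eclipsed): Br–H eclipsed, Cl–CH2Cl eclipsed, H–COOH eclipsed; 5.7 + 10.7 + 6.1 = 22.5 kJ/mol.
A (eclipsed): Br–COOH eclipsed, Cl–H eclipsed, H–CH2Cl eclipsed; 11.1 + 6.6 + 7.7 = 25.4 kJ/mol.
E(C) − E(A) = 22.5 − 25.4 = -2.9 kJ/mol.

-2.9 kJ/mol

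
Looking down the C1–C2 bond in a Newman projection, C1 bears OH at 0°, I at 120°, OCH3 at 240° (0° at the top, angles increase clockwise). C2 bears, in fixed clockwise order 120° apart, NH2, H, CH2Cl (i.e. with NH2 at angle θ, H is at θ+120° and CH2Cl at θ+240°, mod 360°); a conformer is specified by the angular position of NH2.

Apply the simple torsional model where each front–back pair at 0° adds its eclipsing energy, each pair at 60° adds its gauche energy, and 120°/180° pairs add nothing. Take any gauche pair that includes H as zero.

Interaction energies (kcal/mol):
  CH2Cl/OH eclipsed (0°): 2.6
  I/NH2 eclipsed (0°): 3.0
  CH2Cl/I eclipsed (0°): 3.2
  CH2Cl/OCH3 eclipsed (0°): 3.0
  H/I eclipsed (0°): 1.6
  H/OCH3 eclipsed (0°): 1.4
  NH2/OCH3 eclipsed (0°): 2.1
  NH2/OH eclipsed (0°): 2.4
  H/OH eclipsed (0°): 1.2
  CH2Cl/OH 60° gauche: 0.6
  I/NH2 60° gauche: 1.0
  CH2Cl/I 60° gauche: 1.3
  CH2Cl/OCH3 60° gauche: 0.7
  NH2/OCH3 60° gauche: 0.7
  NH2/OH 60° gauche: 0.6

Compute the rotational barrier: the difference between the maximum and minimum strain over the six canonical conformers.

4.1 kcal/mol

NH2 at 0° (eclipsed): OH–NH2 eclipsed, I–H eclipsed, OCH3–CH2Cl eclipsed; 2.4 + 1.6 + 3.0 = 7.0 kcal/mol.
NH2 at 60° (staggered): OH–NH2 gauche, OH–CH2Cl gauche, I–NH2 gauche, OCH3–CH2Cl gauche; 0.6 + 0.6 + 1.0 + 0.7 = 2.9 kcal/mol.
NH2 at 120° (eclipsed): OH–CH2Cl eclipsed, I–NH2 eclipsed, OCH3–H eclipsed; 2.6 + 3.0 + 1.4 = 7.0 kcal/mol.
NH2 at 180° (staggered): OH–CH2Cl gauche, I–NH2 gauche, I–CH2Cl gauche, OCH3–NH2 gauche; 0.6 + 1.0 + 1.3 + 0.7 = 3.6 kcal/mol.
NH2 at 240° (eclipsed): OH–H eclipsed, I–CH2Cl eclipsed, OCH3–NH2 eclipsed; 1.2 + 3.2 + 2.1 = 6.5 kcal/mol.
NH2 at 300° (staggered): OH–NH2 gauche, I–CH2Cl gauche, OCH3–NH2 gauche, OCH3–CH2Cl gauche; 0.6 + 1.3 + 0.7 + 0.7 = 3.3 kcal/mol.
Max at 0° (7.0 kcal/mol), min at 60° (2.9 kcal/mol); barrier = 4.1 kcal/mol.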